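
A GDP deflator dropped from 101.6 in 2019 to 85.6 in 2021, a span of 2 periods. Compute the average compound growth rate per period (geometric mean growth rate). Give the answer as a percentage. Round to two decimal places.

Growth factor = (85.6/101.6)^(1/2) = (0.842520)^(1/2) = 0.917889
Growth rate = 0.917889 − 1 = -0.082111 = -8.2111%

-8.21%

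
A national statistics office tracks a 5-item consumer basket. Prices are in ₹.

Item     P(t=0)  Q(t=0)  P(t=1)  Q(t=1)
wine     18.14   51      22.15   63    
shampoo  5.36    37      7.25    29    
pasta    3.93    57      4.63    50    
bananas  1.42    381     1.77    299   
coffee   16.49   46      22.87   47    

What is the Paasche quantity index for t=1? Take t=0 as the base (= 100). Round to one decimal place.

Paasche quantity index uses current-period prices as weights.
ΣP(t=1)·Q(t=1) = 22.15×63 + 7.25×29 + 4.63×50 + 1.77×299 + 22.87×47 = 1395.45 + 210.25 + 231.5 + 529.23 + 1074.89 = 3441.32
ΣP(t=1)·Q(t=0) = 22.15×51 + 7.25×37 + 4.63×57 + 1.77×381 + 22.87×46 = 1129.65 + 268.25 + 263.91 + 674.37 + 1052.02 = 3388.2
Index = 3441.32 / 3388.2 × 100 = 101.5678

101.6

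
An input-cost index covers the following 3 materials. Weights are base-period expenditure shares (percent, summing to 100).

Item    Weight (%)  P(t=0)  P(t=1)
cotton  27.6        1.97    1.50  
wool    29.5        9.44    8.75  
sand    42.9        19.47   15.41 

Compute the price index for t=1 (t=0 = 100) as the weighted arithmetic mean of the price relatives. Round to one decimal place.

cotton: 27.6 × (1.50/1.97) = 27.6 × 0.761421 = 21.0152
wool: 29.5 × (8.75/9.44) = 29.5 × 0.926907 = 27.3438
sand: 42.9 × (15.41/19.47) = 42.9 × 0.791474 = 33.9542
Index = Σ wᵢ·(p₁ᵢ/p₀ᵢ) = 21.0152 + 27.3438 + 33.9542 = 82.3132

82.3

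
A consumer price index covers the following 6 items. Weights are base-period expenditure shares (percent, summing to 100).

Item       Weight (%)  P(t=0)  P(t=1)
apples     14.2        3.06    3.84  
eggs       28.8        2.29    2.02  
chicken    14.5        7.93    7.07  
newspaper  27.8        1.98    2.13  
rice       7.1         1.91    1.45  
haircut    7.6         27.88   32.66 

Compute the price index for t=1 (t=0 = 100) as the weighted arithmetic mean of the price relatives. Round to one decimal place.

100.4

apples: 14.2 × (3.84/3.06) = 14.2 × 1.254902 = 17.8196
eggs: 28.8 × (2.02/2.29) = 28.8 × 0.882096 = 25.4044
chicken: 14.5 × (7.07/7.93) = 14.5 × 0.891551 = 12.9275
newspaper: 27.8 × (2.13/1.98) = 27.8 × 1.075758 = 29.9061
rice: 7.1 × (1.45/1.91) = 7.1 × 0.759162 = 5.3901
haircut: 7.6 × (32.66/27.88) = 7.6 × 1.171449 = 8.9030
Index = Σ wᵢ·(p₁ᵢ/p₀ᵢ) = 17.8196 + 25.4044 + 12.9275 + 29.9061 + 5.3901 + 8.9030 = 100.3506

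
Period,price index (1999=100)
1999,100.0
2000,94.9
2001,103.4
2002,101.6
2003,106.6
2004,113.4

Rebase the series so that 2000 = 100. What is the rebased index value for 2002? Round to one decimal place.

107.1

Rebased(2002) = 101.6 / 94.9 × 100 = 107.0601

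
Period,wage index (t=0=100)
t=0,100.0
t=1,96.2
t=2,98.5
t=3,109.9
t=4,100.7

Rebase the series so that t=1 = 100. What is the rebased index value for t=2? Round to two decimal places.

Rebased(t=2) = 98.5 / 96.2 × 100 = 102.3909

102.39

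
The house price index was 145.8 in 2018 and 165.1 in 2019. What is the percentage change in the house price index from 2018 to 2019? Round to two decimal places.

Change = (165.1 − 145.8) / 145.8 × 100
       = 19.3 / 145.8 × 100 = 13.2373%

13.24%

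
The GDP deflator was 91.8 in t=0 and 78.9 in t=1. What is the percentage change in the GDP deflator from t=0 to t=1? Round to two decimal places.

-14.05%

Change = (78.9 − 91.8) / 91.8 × 100
       = -12.9 / 91.8 × 100 = -14.0523%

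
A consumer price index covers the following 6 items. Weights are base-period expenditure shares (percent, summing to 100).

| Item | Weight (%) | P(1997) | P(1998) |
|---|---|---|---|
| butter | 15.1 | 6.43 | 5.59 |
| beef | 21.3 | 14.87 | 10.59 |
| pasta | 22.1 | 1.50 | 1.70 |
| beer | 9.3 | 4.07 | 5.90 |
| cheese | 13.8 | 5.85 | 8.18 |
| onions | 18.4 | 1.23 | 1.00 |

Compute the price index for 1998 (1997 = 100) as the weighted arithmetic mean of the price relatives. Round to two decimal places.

101.08

butter: 15.1 × (5.59/6.43) = 15.1 × 0.869362 = 13.1274
beef: 21.3 × (10.59/14.87) = 21.3 × 0.712172 = 15.1693
pasta: 22.1 × (1.70/1.50) = 22.1 × 1.133333 = 25.0467
beer: 9.3 × (5.90/4.07) = 9.3 × 1.449631 = 13.4816
cheese: 13.8 × (8.18/5.85) = 13.8 × 1.398291 = 19.2964
onions: 18.4 × (1.00/1.23) = 18.4 × 0.813008 = 14.9593
Index = Σ wᵢ·(p₁ᵢ/p₀ᵢ) = 13.1274 + 15.1693 + 25.0467 + 13.4816 + 19.2964 + 14.9593 = 101.0806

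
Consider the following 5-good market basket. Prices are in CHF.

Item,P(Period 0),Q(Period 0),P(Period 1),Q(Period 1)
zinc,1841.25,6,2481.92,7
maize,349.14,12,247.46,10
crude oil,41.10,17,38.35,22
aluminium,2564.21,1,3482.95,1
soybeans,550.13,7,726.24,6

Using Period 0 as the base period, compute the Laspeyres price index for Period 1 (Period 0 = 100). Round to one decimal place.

121.2

Laspeyres price index uses base-period quantities as weights.
ΣP(Period 1)·Q(Period 0) = 2481.92×6 + 247.46×12 + 38.35×17 + 3482.95×1 + 726.24×7 = 14891.52 + 2969.52 + 651.95 + 3482.95 + 5083.68 = 27079.62
ΣP(Period 0)·Q(Period 0) = 1841.25×6 + 349.14×12 + 41.10×17 + 2564.21×1 + 550.13×7 = 11047.5 + 4189.68 + 698.7 + 2564.21 + 3850.91 = 22351
Index = 27079.62 / 22351 × 100 = 121.1562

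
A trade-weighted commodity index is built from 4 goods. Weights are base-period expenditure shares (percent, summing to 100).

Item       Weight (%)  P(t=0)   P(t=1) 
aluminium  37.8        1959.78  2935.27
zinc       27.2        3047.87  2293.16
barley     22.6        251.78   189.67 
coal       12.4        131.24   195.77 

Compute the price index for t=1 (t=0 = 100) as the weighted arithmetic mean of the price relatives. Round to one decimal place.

aluminium: 37.8 × (2935.27/1959.78) = 37.8 × 1.497755 = 56.6151
zinc: 27.2 × (2293.16/3047.87) = 27.2 × 0.752381 = 20.4648
barley: 22.6 × (189.67/251.78) = 22.6 × 0.753316 = 17.0250
coal: 12.4 × (195.77/131.24) = 12.4 × 1.491695 = 18.4970
Index = Σ wᵢ·(p₁ᵢ/p₀ᵢ) = 56.6151 + 20.4648 + 17.0250 + 18.4970 = 112.6019

112.6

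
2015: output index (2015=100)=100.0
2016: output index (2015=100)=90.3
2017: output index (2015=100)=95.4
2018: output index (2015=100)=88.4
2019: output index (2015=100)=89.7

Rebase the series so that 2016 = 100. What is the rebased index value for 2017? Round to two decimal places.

105.65

Rebased(2017) = 95.4 / 90.3 × 100 = 105.6478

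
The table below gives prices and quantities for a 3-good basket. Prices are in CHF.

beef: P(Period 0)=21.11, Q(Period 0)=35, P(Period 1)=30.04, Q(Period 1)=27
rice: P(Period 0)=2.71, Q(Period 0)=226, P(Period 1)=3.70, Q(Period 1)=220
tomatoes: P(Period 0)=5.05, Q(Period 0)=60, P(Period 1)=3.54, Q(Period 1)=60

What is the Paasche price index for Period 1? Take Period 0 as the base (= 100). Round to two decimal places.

125.07

Paasche price index uses current-period quantities as weights.
ΣP(Period 1)·Q(Period 1) = 30.04×27 + 3.70×220 + 3.54×60 = 811.08 + 814 + 212.4 = 1837.48
ΣP(Period 0)·Q(Period 1) = 21.11×27 + 2.71×220 + 5.05×60 = 569.97 + 596.2 + 303 = 1469.17
Index = 1837.48 / 1469.17 × 100 = 125.0693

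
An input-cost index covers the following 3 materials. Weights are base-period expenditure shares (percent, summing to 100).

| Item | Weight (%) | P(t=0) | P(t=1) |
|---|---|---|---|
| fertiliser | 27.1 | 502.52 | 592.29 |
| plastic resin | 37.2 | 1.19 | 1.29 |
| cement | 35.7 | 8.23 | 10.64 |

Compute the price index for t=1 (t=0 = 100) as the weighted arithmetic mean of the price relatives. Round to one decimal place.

fertiliser: 27.1 × (592.29/502.52) = 27.1 × 1.178640 = 31.9411
plastic resin: 37.2 × (1.29/1.19) = 37.2 × 1.084034 = 40.3261
cement: 35.7 × (10.64/8.23) = 35.7 × 1.292831 = 46.1541
Index = Σ wᵢ·(p₁ᵢ/p₀ᵢ) = 31.9411 + 40.3261 + 46.1541 = 118.4213

118.4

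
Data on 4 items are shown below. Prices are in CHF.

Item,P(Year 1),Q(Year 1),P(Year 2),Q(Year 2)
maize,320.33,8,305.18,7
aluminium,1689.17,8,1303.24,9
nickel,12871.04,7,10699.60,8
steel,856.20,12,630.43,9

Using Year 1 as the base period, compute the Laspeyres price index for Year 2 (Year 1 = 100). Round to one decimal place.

81.9

Laspeyres price index uses base-period quantities as weights.
ΣP(Year 2)·Q(Year 1) = 305.18×8 + 1303.24×8 + 10699.60×7 + 630.43×12 = 2441.44 + 10425.92 + 74897.2 + 7565.16 = 95329.72
ΣP(Year 1)·Q(Year 1) = 320.33×8 + 1689.17×8 + 12871.04×7 + 856.20×12 = 2562.64 + 13513.36 + 90097.28 + 10274.4 = 116447.68
Index = 95329.72 / 116447.68 × 100 = 81.8649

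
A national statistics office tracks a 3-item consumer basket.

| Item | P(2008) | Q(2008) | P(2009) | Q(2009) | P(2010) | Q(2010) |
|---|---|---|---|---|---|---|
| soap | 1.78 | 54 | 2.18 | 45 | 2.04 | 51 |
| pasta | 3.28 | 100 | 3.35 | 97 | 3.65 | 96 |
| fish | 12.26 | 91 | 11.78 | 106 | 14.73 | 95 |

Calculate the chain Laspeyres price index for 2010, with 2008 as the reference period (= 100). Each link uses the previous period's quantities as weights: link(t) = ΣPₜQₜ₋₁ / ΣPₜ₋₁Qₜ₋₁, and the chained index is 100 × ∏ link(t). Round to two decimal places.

118.89

Link 2008→2009:
ΣP(2009)Q(2008) = 2.18×54 + 3.35×100 + 11.78×91 = 117.72 + 335 + 1071.98 = 1524.7
ΣP(2008)Q(2008) = 1.78×54 + 3.28×100 + 12.26×91 = 96.12 + 328 + 1115.66 = 1539.78
link = 1524.7/1539.78 = 0.990206
Link 2009→2010:
ΣP(2010)Q(2009) = 2.04×45 + 3.65×97 + 14.73×106 = 91.8 + 354.05 + 1561.38 = 2007.23
ΣP(2009)Q(2009) = 2.18×45 + 3.35×97 + 11.78×106 = 98.1 + 324.95 + 1248.68 = 1671.73
link = 2007.23/1671.73 = 1.200690
Chained index = 100 × 0.990206 × 1.200690 = 118.8931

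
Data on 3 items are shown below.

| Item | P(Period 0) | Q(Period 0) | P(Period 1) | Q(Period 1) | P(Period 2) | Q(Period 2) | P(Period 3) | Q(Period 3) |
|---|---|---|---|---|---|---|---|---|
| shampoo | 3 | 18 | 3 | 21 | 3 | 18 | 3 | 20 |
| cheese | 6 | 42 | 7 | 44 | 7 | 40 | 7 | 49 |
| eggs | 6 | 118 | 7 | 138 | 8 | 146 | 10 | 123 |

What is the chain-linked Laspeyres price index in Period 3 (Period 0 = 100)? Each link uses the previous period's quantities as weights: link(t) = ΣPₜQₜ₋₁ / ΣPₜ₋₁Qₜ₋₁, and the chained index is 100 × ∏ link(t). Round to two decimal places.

Link Period 0→Period 1:
ΣP(Period 1)Q(Period 0) = 3×18 + 7×42 + 7×118 = 54 + 294 + 826 = 1174
ΣP(Period 0)Q(Period 0) = 3×18 + 6×42 + 6×118 = 54 + 252 + 708 = 1014
link = 1174/1014 = 1.157791
Link Period 1→Period 2:
ΣP(Period 2)Q(Period 1) = 3×21 + 7×44 + 8×138 = 63 + 308 + 1104 = 1475
ΣP(Period 1)Q(Period 1) = 3×21 + 7×44 + 7×138 = 63 + 308 + 966 = 1337
link = 1475/1337 = 1.103216
Link Period 2→Period 3:
ΣP(Period 3)Q(Period 2) = 3×18 + 7×40 + 10×146 = 54 + 280 + 1460 = 1794
ΣP(Period 2)Q(Period 2) = 3×18 + 7×40 + 8×146 = 54 + 280 + 1168 = 1502
link = 1794/1502 = 1.194407
Chained index = 100 × 1.157791 × 1.103216 × 1.194407 = 152.5609

152.56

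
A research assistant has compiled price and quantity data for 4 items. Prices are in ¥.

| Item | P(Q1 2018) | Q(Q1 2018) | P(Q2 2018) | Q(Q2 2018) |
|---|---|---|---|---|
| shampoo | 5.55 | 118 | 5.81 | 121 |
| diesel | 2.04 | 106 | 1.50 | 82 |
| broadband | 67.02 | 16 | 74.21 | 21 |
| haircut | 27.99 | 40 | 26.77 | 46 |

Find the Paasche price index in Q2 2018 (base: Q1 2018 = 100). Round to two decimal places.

102.32

Paasche price index uses current-period quantities as weights.
ΣP(Q2 2018)·Q(Q2 2018) = 5.81×121 + 1.50×82 + 74.21×21 + 26.77×46 = 703.01 + 123 + 1558.41 + 1231.42 = 3615.84
ΣP(Q1 2018)·Q(Q2 2018) = 5.55×121 + 2.04×82 + 67.02×21 + 27.99×46 = 671.55 + 167.28 + 1407.42 + 1287.54 = 3533.79
Index = 3615.84 / 3533.79 × 100 = 102.3219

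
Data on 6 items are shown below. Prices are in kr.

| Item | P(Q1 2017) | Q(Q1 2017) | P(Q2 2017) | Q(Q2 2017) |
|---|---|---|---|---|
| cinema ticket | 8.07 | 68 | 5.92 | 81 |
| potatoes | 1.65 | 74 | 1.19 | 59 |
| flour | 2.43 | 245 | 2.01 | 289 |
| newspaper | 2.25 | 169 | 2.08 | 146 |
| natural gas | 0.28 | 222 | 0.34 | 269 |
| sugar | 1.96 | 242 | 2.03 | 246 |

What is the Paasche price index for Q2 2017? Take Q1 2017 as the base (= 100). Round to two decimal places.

86.57

Paasche price index uses current-period quantities as weights.
ΣP(Q2 2017)·Q(Q2 2017) = 5.92×81 + 1.19×59 + 2.01×289 + 2.08×146 + 0.34×269 + 2.03×246 = 479.52 + 70.21 + 580.89 + 303.68 + 91.46 + 499.38 = 2025.14
ΣP(Q1 2017)·Q(Q2 2017) = 8.07×81 + 1.65×59 + 2.43×289 + 2.25×146 + 0.28×269 + 1.96×246 = 653.67 + 97.35 + 702.27 + 328.5 + 75.32 + 482.16 = 2339.27
Index = 2025.14 / 2339.27 × 100 = 86.5715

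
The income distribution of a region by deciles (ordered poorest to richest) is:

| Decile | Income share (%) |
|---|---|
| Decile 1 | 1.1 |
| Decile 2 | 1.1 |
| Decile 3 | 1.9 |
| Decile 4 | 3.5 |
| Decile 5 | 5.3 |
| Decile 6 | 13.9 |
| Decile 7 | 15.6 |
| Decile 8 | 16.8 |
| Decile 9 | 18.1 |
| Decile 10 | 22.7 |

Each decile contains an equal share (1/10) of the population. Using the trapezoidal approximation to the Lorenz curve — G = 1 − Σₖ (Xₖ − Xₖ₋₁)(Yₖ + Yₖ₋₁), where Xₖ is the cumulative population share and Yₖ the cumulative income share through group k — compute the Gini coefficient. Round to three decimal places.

Cumulative income shares Yₖ: 0.0110, 0.0220, 0.0410, 0.0760, 0.1290, 0.2680, 0.4240, 0.5920, 0.7730, 1.0000
Σ (Xₖ−Xₖ₋₁)(Yₖ+Yₖ₋₁) = (1/10)(0.0110+0.0000) + (1/10)(0.0220+0.0110) + (1/10)(0.0410+0.0220) + (1/10)(0.0760+0.0410) + (1/10)(0.1290+0.0760) + (1/10)(0.2680+0.1290) + (1/10)(0.4240+0.2680) + (1/10)(0.5920+0.4240) + (1/10)(0.7730+0.5920) + (1/10)(1.0000+0.7730)
  = 0.0011 + 0.0033 + 0.0063 + 0.0117 + 0.0205 + 0.0397 + 0.0692 + 0.1016 + 0.1365 + 0.1773 = 0.5672
G = 1 − 0.5672 = 0.4328

0.433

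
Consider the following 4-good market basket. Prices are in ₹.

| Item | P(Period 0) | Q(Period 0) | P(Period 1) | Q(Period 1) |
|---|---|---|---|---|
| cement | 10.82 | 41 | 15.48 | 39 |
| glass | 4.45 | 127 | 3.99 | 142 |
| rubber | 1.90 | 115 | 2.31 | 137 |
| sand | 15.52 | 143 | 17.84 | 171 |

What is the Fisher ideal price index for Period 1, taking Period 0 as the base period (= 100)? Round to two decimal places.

114.59

Laspeyres component (base-period weights):
ΣP(Period 1)Q(Period 0) = 15.48×41 + 3.99×127 + 2.31×115 + 17.84×143 = 634.68 + 506.73 + 265.65 + 2551.12 = 3958.18
ΣP(Period 0)Q(Period 0) = 10.82×41 + 4.45×127 + 1.90×115 + 15.52×143 = 443.62 + 565.15 + 218.5 + 2219.36 = 3446.63
L = 3958.18 / 3446.63 × 100 = 114.8420
Paasche component (current-period weights):
ΣP(Period 1)Q(Period 1) = 15.48×39 + 3.99×142 + 2.31×137 + 17.84×171 = 603.72 + 566.58 + 316.47 + 3050.64 = 4537.41
ΣP(Period 0)Q(Period 1) = 10.82×39 + 4.45×142 + 1.90×137 + 15.52×171 = 421.98 + 631.9 + 260.3 + 2653.92 = 3968.1
P = 4537.41 / 3968.1 × 100 = 114.3472
Fisher = √(L × P) = √(114.8420 × 114.3472) = 114.5943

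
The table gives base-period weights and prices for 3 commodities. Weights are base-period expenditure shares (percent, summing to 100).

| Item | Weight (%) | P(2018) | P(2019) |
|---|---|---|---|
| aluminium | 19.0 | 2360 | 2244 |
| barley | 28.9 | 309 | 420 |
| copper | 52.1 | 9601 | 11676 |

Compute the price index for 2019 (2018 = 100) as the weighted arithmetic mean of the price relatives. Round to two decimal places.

120.71

aluminium: 19.0 × (2244/2360) = 19.0 × 0.950847 = 18.0661
barley: 28.9 × (420/309) = 28.9 × 1.359223 = 39.2816
copper: 52.1 × (11676/9601) = 52.1 × 1.216123 = 63.3600
Index = Σ wᵢ·(p₁ᵢ/p₀ᵢ) = 18.0661 + 39.2816 + 63.3600 = 120.7077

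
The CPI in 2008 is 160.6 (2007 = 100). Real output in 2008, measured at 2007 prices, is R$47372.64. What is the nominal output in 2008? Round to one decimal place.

Nominal = Real × (Index/100) = 47372.64 × (160.6/100)
        = 47372.64 × 1.606 = 76080.4598

76080.5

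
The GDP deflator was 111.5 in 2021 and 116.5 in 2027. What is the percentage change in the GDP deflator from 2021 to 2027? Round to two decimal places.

4.48%

Change = (116.5 − 111.5) / 111.5 × 100
       = 5.0 / 111.5 × 100 = 4.4843%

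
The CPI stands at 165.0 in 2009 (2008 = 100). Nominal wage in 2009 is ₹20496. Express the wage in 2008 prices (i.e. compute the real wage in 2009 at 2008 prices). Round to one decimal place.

12421.8

Real = Nominal ÷ (Index/100) = 20496 ÷ (165.0/100)
     = 20496 ÷ 1.650 = 12421.8182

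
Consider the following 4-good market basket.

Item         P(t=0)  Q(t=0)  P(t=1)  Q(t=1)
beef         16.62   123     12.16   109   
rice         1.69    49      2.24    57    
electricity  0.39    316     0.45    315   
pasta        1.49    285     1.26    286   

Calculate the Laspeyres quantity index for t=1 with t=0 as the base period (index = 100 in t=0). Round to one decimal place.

Laspeyres quantity index uses base-period prices as weights.
ΣP(t=0)·Q(t=1) = 16.62×109 + 1.69×57 + 0.39×315 + 1.49×286 = 1811.58 + 96.33 + 122.85 + 426.14 = 2456.9
ΣP(t=0)·Q(t=0) = 16.62×123 + 1.69×49 + 0.39×316 + 1.49×285 = 2044.26 + 82.81 + 123.24 + 424.65 = 2674.96
Index = 2456.9 / 2674.96 × 100 = 91.8481

91.8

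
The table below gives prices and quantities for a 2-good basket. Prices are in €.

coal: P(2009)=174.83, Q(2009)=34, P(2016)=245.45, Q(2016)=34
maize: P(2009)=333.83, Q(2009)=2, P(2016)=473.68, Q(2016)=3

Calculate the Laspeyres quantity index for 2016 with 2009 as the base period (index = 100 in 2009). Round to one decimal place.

105.0

Laspeyres quantity index uses base-period prices as weights.
ΣP(2009)·Q(2016) = 174.83×34 + 333.83×3 = 5944.22 + 1001.49 = 6945.71
ΣP(2009)·Q(2009) = 174.83×34 + 333.83×2 = 5944.22 + 667.66 = 6611.88
Index = 6945.71 / 6611.88 × 100 = 105.0489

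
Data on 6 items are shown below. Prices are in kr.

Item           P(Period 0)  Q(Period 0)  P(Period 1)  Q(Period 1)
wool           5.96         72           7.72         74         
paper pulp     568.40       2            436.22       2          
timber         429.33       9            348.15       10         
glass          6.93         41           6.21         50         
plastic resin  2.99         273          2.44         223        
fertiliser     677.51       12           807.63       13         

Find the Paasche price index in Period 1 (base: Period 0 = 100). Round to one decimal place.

Paasche price index uses current-period quantities as weights.
ΣP(Period 1)·Q(Period 1) = 7.72×74 + 436.22×2 + 348.15×10 + 6.21×50 + 2.44×223 + 807.63×13 = 571.28 + 872.44 + 3481.5 + 310.5 + 544.12 + 10499.19 = 16279.03
ΣP(Period 0)·Q(Period 1) = 5.96×74 + 568.40×2 + 429.33×10 + 6.93×50 + 2.99×223 + 677.51×13 = 441.04 + 1136.8 + 4293.3 + 346.5 + 666.77 + 8807.63 = 15692.04
Index = 16279.03 / 15692.04 × 100 = 103.7407

103.7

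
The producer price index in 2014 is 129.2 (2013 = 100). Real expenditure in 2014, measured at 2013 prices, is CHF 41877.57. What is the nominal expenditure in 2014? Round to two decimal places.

Nominal = Real × (Index/100) = 41877.57 × (129.2/100)
        = 41877.57 × 1.292 = 54105.8204

54105.82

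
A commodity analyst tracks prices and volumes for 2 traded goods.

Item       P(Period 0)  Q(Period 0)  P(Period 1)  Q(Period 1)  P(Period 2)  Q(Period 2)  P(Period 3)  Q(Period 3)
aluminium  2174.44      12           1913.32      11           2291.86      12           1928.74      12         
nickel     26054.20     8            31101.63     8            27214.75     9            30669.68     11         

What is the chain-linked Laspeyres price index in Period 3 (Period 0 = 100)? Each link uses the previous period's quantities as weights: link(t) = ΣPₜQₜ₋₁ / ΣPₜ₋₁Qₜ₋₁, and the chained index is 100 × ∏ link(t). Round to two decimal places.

114.55

Link Period 0→Period 1:
ΣP(Period 1)Q(Period 0) = 1913.32×12 + 31101.63×8 = 22959.84 + 248813.04 = 271772.88
ΣP(Period 0)Q(Period 0) = 2174.44×12 + 26054.20×8 = 26093.28 + 208433.6 = 234526.88
link = 271772.88/234526.88 = 1.158813
Link Period 1→Period 2:
ΣP(Period 2)Q(Period 1) = 2291.86×11 + 27214.75×8 = 25210.46 + 217718 = 242928.46
ΣP(Period 1)Q(Period 1) = 1913.32×11 + 31101.63×8 = 21046.52 + 248813.04 = 269859.56
link = 242928.46/269859.56 = 0.900203
Link Period 2→Period 3:
ΣP(Period 3)Q(Period 2) = 1928.74×12 + 30669.68×9 = 23144.88 + 276027.12 = 299172
ΣP(Period 2)Q(Period 2) = 2291.86×12 + 27214.75×9 = 27502.32 + 244932.75 = 272435.07
link = 299172/272435.07 = 1.098141
Chained index = 100 × 1.158813 × 0.900203 × 1.098141 = 114.5545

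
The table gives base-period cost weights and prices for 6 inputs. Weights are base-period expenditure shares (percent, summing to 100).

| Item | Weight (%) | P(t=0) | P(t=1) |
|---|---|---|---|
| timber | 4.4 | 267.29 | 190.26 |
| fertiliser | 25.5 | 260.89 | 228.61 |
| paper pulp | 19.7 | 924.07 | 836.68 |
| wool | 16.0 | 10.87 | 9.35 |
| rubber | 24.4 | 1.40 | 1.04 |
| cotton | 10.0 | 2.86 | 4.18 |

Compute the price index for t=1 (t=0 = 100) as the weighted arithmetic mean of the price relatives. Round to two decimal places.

89.82

timber: 4.4 × (190.26/267.29) = 4.4 × 0.711811 = 3.1320
fertiliser: 25.5 × (228.61/260.89) = 25.5 × 0.876270 = 22.3449
paper pulp: 19.7 × (836.68/924.07) = 19.7 × 0.905429 = 17.8370
wool: 16.0 × (9.35/10.87) = 16.0 × 0.860166 = 13.7626
rubber: 24.4 × (1.04/1.40) = 24.4 × 0.742857 = 18.1257
cotton: 10.0 × (4.18/2.86) = 10.0 × 1.461538 = 14.6154
Index = Σ wᵢ·(p₁ᵢ/p₀ᵢ) = 3.1320 + 22.3449 + 17.8370 + 13.7626 + 18.1257 + 14.6154 = 89.8176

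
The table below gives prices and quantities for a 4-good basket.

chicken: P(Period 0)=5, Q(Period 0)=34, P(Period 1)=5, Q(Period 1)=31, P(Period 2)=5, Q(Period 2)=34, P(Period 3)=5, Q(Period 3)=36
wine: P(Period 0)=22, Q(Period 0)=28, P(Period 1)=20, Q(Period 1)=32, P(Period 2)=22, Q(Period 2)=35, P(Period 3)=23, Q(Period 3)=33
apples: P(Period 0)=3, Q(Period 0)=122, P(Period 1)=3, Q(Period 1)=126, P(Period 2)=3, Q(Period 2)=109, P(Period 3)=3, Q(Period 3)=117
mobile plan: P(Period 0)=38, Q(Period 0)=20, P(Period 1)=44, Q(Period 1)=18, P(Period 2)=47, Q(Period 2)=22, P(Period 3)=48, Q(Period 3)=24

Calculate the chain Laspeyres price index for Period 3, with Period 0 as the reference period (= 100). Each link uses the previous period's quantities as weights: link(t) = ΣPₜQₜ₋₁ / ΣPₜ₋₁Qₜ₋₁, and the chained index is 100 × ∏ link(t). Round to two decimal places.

112.27

Link Period 0→Period 1:
ΣP(Period 1)Q(Period 0) = 5×34 + 20×28 + 3×122 + 44×20 = 170 + 560 + 366 + 880 = 1976
ΣP(Period 0)Q(Period 0) = 5×34 + 22×28 + 3×122 + 38×20 = 170 + 616 + 366 + 760 = 1912
link = 1976/1912 = 1.033473
Link Period 1→Period 2:
ΣP(Period 2)Q(Period 1) = 5×31 + 22×32 + 3×126 + 47×18 = 155 + 704 + 378 + 846 = 2083
ΣP(Period 1)Q(Period 1) = 5×31 + 20×32 + 3×126 + 44×18 = 155 + 640 + 378 + 792 = 1965
link = 2083/1965 = 1.060051
Link Period 2→Period 3:
ΣP(Period 3)Q(Period 2) = 5×34 + 23×35 + 3×109 + 48×22 = 170 + 805 + 327 + 1056 = 2358
ΣP(Period 2)Q(Period 2) = 5×34 + 22×35 + 3×109 + 47×22 = 170 + 770 + 327 + 1034 = 2301
link = 2358/2301 = 1.024772
Chained index = 100 × 1.033473 × 1.060051 × 1.024772 = 112.2672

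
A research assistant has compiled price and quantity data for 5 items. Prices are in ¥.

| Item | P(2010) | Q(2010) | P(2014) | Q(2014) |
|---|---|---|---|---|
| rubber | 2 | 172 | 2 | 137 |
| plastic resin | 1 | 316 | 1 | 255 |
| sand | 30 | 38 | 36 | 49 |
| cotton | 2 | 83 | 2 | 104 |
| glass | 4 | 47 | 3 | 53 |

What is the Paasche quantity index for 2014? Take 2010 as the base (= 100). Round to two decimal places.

113.92

Paasche quantity index uses current-period prices as weights.
ΣP(2014)·Q(2014) = 2×137 + 1×255 + 36×49 + 2×104 + 3×53 = 274 + 255 + 1764 + 208 + 159 = 2660
ΣP(2014)·Q(2010) = 2×172 + 1×316 + 36×38 + 2×83 + 3×47 = 344 + 316 + 1368 + 166 + 141 = 2335
Index = 2660 / 2335 × 100 = 113.9186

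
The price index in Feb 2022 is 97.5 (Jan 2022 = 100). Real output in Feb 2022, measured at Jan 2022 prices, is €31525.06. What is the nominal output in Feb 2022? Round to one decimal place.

Nominal = Real × (Index/100) = 31525.06 × (97.5/100)
        = 31525.06 × 0.975 = 30736.9335

30736.9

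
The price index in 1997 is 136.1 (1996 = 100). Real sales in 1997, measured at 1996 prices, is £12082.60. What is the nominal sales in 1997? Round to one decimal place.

16444.4

Nominal = Real × (Index/100) = 12082.60 × (136.1/100)
        = 12082.60 × 1.361 = 16444.4186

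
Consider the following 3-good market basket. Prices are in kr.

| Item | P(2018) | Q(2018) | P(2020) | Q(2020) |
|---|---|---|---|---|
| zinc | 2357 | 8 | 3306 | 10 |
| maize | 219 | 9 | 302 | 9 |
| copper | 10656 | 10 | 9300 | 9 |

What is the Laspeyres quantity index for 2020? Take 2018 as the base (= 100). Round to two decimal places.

Laspeyres quantity index uses base-period prices as weights.
ΣP(2018)·Q(2020) = 2357×10 + 219×9 + 10656×9 = 23570 + 1971 + 95904 = 121445
ΣP(2018)·Q(2018) = 2357×8 + 219×9 + 10656×10 = 18856 + 1971 + 106560 = 127387
Index = 121445 / 127387 × 100 = 95.3355

95.34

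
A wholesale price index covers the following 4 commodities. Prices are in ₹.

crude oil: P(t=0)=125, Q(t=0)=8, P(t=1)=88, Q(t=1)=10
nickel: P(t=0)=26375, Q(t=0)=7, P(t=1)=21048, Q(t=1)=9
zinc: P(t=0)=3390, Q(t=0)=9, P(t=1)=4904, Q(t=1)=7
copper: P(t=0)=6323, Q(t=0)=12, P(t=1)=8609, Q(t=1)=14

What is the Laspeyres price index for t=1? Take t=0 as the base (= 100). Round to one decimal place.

Laspeyres price index uses base-period quantities as weights.
ΣP(t=1)·Q(t=0) = 88×8 + 21048×7 + 4904×9 + 8609×12 = 704 + 147336 + 44136 + 103308 = 295484
ΣP(t=0)·Q(t=0) = 125×8 + 26375×7 + 3390×9 + 6323×12 = 1000 + 184625 + 30510 + 75876 = 292011
Index = 295484 / 292011 × 100 = 101.1893

101.2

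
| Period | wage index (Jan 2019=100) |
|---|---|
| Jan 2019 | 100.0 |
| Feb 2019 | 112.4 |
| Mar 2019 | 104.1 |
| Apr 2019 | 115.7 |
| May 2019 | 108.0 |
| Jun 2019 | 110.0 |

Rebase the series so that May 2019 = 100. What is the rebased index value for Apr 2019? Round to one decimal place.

107.1

Rebased(Apr 2019) = 115.7 / 108.0 × 100 = 107.1296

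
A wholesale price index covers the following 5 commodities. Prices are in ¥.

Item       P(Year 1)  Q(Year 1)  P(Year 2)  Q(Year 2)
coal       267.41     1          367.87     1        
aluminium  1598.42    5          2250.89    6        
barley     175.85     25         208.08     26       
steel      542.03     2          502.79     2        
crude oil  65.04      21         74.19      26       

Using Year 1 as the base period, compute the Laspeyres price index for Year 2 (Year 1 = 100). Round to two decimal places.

Laspeyres price index uses base-period quantities as weights.
ΣP(Year 2)·Q(Year 1) = 367.87×1 + 2250.89×5 + 208.08×25 + 502.79×2 + 74.19×21 = 367.87 + 11254.45 + 5202 + 1005.58 + 1557.99 = 19387.89
ΣP(Year 1)·Q(Year 1) = 267.41×1 + 1598.42×5 + 175.85×25 + 542.03×2 + 65.04×21 = 267.41 + 7992.1 + 4396.25 + 1084.06 + 1365.84 = 15105.66
Index = 19387.89 / 15105.66 × 100 = 128.3485

128.35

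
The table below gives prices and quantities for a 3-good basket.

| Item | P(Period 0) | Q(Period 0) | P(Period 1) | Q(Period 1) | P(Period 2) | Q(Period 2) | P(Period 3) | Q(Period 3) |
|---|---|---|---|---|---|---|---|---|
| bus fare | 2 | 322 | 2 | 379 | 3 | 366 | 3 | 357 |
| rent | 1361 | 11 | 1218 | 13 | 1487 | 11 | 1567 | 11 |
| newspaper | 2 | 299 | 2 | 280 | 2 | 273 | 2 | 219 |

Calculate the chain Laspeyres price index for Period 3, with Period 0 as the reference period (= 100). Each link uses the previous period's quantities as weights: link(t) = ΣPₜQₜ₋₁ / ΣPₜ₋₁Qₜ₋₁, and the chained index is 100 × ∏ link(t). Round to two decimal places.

116.12

Link Period 0→Period 1:
ΣP(Period 1)Q(Period 0) = 2×322 + 1218×11 + 2×299 = 644 + 13398 + 598 = 14640
ΣP(Period 0)Q(Period 0) = 2×322 + 1361×11 + 2×299 = 644 + 14971 + 598 = 16213
link = 14640/16213 = 0.902979
Link Period 1→Period 2:
ΣP(Period 2)Q(Period 1) = 3×379 + 1487×13 + 2×280 = 1137 + 19331 + 560 = 21028
ΣP(Period 1)Q(Period 1) = 2×379 + 1218×13 + 2×280 = 758 + 15834 + 560 = 17152
link = 21028/17152 = 1.225979
Link Period 2→Period 3:
ΣP(Period 3)Q(Period 2) = 3×366 + 1567×11 + 2×273 = 1098 + 17237 + 546 = 18881
ΣP(Period 2)Q(Period 2) = 3×366 + 1487×11 + 2×273 = 1098 + 16357 + 546 = 18001
link = 18881/18001 = 1.048886
Chained index = 100 × 0.902979 × 1.225979 × 1.048886 = 116.1152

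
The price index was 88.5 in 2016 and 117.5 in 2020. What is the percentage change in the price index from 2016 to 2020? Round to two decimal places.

Change = (117.5 − 88.5) / 88.5 × 100
       = 29.0 / 88.5 × 100 = 32.7684%

32.77%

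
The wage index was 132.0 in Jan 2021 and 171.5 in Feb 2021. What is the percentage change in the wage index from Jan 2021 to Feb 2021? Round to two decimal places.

29.92%

Change = (171.5 − 132.0) / 132.0 × 100
       = 39.5 / 132.0 × 100 = 29.9242%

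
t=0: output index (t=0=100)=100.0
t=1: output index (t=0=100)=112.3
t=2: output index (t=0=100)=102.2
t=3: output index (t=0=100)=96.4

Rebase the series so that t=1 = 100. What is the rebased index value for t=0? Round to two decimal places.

89.05

Rebased(t=0) = 100.0 / 112.3 × 100 = 89.0472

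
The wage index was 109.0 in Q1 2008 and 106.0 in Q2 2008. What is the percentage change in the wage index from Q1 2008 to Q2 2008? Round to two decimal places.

-2.75%

Change = (106.0 − 109.0) / 109.0 × 100
       = -3.0 / 109.0 × 100 = -2.7523%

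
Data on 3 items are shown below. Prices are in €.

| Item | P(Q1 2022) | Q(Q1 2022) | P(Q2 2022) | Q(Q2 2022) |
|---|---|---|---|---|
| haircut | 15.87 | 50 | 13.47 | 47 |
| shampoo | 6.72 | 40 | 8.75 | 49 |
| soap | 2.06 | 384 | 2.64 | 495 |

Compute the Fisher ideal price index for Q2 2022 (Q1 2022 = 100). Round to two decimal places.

Laspeyres component (base-period weights):
ΣP(Q2 2022)Q(Q1 2022) = 13.47×50 + 8.75×40 + 2.64×384 = 673.5 + 350 + 1013.76 = 2037.26
ΣP(Q1 2022)Q(Q1 2022) = 15.87×50 + 6.72×40 + 2.06×384 = 793.5 + 268.8 + 791.04 = 1853.34
L = 2037.26 / 1853.34 × 100 = 109.9237
Paasche component (current-period weights):
ΣP(Q2 2022)Q(Q2 2022) = 13.47×47 + 8.75×49 + 2.64×495 = 633.09 + 428.75 + 1306.8 = 2368.64
ΣP(Q1 2022)Q(Q2 2022) = 15.87×47 + 6.72×49 + 2.06×495 = 745.89 + 329.28 + 1019.7 = 2094.87
P = 2368.64 / 2094.87 × 100 = 113.0686
Fisher = √(L × P) = √(109.9237 × 113.0686) = 111.4851

111.49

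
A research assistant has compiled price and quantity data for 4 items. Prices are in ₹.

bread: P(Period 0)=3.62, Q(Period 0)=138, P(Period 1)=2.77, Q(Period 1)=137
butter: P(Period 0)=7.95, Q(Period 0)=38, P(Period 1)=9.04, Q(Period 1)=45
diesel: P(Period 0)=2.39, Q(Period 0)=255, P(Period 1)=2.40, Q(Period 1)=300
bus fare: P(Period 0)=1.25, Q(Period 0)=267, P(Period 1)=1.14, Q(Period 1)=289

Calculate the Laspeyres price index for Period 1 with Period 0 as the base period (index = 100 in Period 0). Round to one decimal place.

94.1

Laspeyres price index uses base-period quantities as weights.
ΣP(Period 1)·Q(Period 0) = 2.77×138 + 9.04×38 + 2.40×255 + 1.14×267 = 382.26 + 343.52 + 612 + 304.38 = 1642.16
ΣP(Period 0)·Q(Period 0) = 3.62×138 + 7.95×38 + 2.39×255 + 1.25×267 = 499.56 + 302.1 + 609.45 + 333.75 = 1744.86
Index = 1642.16 / 1744.86 × 100 = 94.1141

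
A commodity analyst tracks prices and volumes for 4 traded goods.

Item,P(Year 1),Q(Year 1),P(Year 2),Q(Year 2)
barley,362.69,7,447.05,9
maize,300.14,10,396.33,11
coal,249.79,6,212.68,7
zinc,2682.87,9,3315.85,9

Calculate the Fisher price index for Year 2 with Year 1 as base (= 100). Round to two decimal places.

Laspeyres component (base-period weights):
ΣP(Year 2)Q(Year 1) = 447.05×7 + 396.33×10 + 212.68×6 + 3315.85×9 = 3129.35 + 3963.3 + 1276.08 + 29842.65 = 38211.38
ΣP(Year 1)Q(Year 1) = 362.69×7 + 300.14×10 + 249.79×6 + 2682.87×9 = 2538.83 + 3001.4 + 1498.74 + 24145.83 = 31184.8
L = 38211.38 / 31184.8 × 100 = 122.5321
Paasche component (current-period weights):
ΣP(Year 2)Q(Year 2) = 447.05×9 + 396.33×11 + 212.68×7 + 3315.85×9 = 4023.45 + 4359.63 + 1488.76 + 29842.65 = 39714.49
ΣP(Year 1)Q(Year 2) = 362.69×9 + 300.14×11 + 249.79×7 + 2682.87×9 = 3264.21 + 3301.54 + 1748.53 + 24145.83 = 32460.11
P = 39714.49 / 32460.11 × 100 = 122.3486
Fisher = √(L × P) = √(122.5321 × 122.3486) = 122.4403

122.44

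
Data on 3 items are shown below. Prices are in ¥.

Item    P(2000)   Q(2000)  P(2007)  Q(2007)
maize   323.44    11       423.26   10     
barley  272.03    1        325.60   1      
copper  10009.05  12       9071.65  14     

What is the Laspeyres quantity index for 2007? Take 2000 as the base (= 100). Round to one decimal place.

115.9

Laspeyres quantity index uses base-period prices as weights.
ΣP(2000)·Q(2007) = 323.44×10 + 272.03×1 + 10009.05×14 = 3234.4 + 272.03 + 140126.7 = 143633.13
ΣP(2000)·Q(2000) = 323.44×11 + 272.03×1 + 10009.05×12 = 3557.84 + 272.03 + 120108.6 = 123938.47
Index = 143633.13 / 123938.47 × 100 = 115.8907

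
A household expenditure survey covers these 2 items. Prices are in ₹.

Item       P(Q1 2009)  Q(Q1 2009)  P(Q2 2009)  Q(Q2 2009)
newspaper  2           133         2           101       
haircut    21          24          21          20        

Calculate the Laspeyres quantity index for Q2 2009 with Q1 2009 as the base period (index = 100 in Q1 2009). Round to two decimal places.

Laspeyres quantity index uses base-period prices as weights.
ΣP(Q1 2009)·Q(Q2 2009) = 2×101 + 21×20 = 202 + 420 = 622
ΣP(Q1 2009)·Q(Q1 2009) = 2×133 + 21×24 = 266 + 504 = 770
Index = 622 / 770 × 100 = 80.7792

80.78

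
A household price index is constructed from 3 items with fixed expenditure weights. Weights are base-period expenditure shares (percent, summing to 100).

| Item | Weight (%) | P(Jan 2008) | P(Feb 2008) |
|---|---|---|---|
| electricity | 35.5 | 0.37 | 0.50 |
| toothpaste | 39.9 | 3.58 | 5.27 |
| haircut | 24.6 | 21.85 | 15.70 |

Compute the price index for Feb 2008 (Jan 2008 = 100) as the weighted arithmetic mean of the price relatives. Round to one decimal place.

electricity: 35.5 × (0.50/0.37) = 35.5 × 1.351351 = 47.9730
toothpaste: 39.9 × (5.27/3.58) = 39.9 × 1.472067 = 58.7355
haircut: 24.6 × (15.70/21.85) = 24.6 × 0.718535 = 17.6760
Index = Σ wᵢ·(p₁ᵢ/p₀ᵢ) = 47.9730 + 58.7355 + 17.6760 = 124.3844

124.4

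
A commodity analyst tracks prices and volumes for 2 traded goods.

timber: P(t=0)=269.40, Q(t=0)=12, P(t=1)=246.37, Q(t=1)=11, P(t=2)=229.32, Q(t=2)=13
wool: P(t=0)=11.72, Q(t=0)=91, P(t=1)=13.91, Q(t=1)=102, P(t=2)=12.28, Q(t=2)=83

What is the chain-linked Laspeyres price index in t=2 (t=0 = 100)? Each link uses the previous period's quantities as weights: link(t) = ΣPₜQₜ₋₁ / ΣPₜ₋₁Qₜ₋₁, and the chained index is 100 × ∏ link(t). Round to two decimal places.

89.79

Link t=0→t=1:
ΣP(t=1)Q(t=0) = 246.37×12 + 13.91×91 = 2956.44 + 1265.81 = 4222.25
ΣP(t=0)Q(t=0) = 269.40×12 + 11.72×91 = 3232.8 + 1066.52 = 4299.32
link = 4222.25/4299.32 = 0.982074
Link t=1→t=2:
ΣP(t=2)Q(t=1) = 229.32×11 + 12.28×102 = 2522.52 + 1252.56 = 3775.08
ΣP(t=1)Q(t=1) = 246.37×11 + 13.91×102 = 2710.07 + 1418.82 = 4128.89
link = 3775.08/4128.89 = 0.914309
Chained index = 100 × 0.982074 × 0.914309 = 89.7919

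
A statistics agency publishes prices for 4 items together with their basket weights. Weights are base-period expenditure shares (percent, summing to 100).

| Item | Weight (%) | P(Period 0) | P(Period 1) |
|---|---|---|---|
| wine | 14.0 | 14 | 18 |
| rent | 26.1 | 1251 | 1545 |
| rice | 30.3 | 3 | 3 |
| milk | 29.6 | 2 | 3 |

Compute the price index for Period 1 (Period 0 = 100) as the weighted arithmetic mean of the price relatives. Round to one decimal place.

124.9

wine: 14.0 × (18/14) = 14.0 × 1.285714 = 18.0000
rent: 26.1 × (1545/1251) = 26.1 × 1.235012 = 32.2338
rice: 30.3 × (3/3) = 30.3 × 1.000000 = 30.3000
milk: 29.6 × (3/2) = 29.6 × 1.500000 = 44.4000
Index = Σ wᵢ·(p₁ᵢ/p₀ᵢ) = 18.0000 + 32.2338 + 30.3000 + 44.4000 = 124.9338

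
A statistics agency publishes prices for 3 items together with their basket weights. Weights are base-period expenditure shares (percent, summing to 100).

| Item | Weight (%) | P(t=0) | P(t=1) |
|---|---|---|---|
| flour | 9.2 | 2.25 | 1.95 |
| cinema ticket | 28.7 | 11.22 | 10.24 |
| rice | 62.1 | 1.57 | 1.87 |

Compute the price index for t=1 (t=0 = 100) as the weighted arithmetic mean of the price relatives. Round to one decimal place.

108.1

flour: 9.2 × (1.95/2.25) = 9.2 × 0.866667 = 7.9733
cinema ticket: 28.7 × (10.24/11.22) = 28.7 × 0.912656 = 26.1932
rice: 62.1 × (1.87/1.57) = 62.1 × 1.191083 = 73.9662
Index = Σ wᵢ·(p₁ᵢ/p₀ᵢ) = 7.9733 + 26.1932 + 73.9662 = 108.1328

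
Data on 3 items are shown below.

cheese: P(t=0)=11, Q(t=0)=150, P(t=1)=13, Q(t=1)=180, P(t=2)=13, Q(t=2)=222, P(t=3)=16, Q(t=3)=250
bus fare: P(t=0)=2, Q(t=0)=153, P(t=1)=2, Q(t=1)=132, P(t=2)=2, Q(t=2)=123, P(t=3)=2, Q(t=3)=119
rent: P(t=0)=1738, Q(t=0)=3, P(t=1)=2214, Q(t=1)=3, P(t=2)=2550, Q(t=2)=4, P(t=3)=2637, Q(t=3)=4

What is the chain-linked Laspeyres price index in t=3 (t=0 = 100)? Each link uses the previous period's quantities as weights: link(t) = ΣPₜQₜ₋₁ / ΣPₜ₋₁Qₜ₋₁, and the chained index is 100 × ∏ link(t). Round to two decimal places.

Link t=0→t=1:
ΣP(t=1)Q(t=0) = 13×150 + 2×153 + 2214×3 = 1950 + 306 + 6642 = 8898
ΣP(t=0)Q(t=0) = 11×150 + 2×153 + 1738×3 = 1650 + 306 + 5214 = 7170
link = 8898/7170 = 1.241004
Link t=1→t=2:
ΣP(t=2)Q(t=1) = 13×180 + 2×132 + 2550×3 = 2340 + 264 + 7650 = 10254
ΣP(t=1)Q(t=1) = 13×180 + 2×132 + 2214×3 = 2340 + 264 + 6642 = 9246
link = 10254/9246 = 1.109020
Link t=2→t=3:
ΣP(t=3)Q(t=2) = 16×222 + 2×123 + 2637×4 = 3552 + 246 + 10548 = 14346
ΣP(t=2)Q(t=2) = 13×222 + 2×123 + 2550×4 = 2886 + 246 + 10200 = 13332
link = 14346/13332 = 1.076058
Chained index = 100 × 1.241004 × 1.109020 × 1.076058 = 148.0977

148.10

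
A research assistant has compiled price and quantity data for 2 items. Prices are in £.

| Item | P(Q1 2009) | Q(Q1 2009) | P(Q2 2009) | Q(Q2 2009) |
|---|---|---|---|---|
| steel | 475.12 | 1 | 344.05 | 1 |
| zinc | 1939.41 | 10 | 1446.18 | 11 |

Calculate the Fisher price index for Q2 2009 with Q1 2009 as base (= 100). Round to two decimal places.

74.52

Laspeyres component (base-period weights):
ΣP(Q2 2009)Q(Q1 2009) = 344.05×1 + 1446.18×10 = 344.05 + 14461.8 = 14805.85
ΣP(Q1 2009)Q(Q1 2009) = 475.12×1 + 1939.41×10 = 475.12 + 19394.1 = 19869.22
L = 14805.85 / 19869.22 × 100 = 74.5165
Paasche component (current-period weights):
ΣP(Q2 2009)Q(Q2 2009) = 344.05×1 + 1446.18×11 = 344.05 + 15907.98 = 16252.03
ΣP(Q1 2009)Q(Q2 2009) = 475.12×1 + 1939.41×11 = 475.12 + 21333.51 = 21808.63
P = 16252.03 / 21808.63 × 100 = 74.5211
Fisher = √(L × P) = √(74.5165 × 74.5211) = 74.5188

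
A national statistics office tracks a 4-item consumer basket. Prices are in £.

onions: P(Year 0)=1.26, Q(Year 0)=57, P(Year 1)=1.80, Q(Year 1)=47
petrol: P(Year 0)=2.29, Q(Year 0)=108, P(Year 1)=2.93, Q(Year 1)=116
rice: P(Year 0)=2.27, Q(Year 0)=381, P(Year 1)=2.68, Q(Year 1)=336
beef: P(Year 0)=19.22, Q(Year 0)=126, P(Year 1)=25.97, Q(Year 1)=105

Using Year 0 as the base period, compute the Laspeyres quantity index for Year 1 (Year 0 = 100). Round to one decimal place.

Laspeyres quantity index uses base-period prices as weights.
ΣP(Year 0)·Q(Year 1) = 1.26×47 + 2.29×116 + 2.27×336 + 19.22×105 = 59.22 + 265.64 + 762.72 + 2018.1 = 3105.68
ΣP(Year 0)·Q(Year 0) = 1.26×57 + 2.29×108 + 2.27×381 + 19.22×126 = 71.82 + 247.32 + 864.87 + 2421.72 = 3605.73
Index = 3105.68 / 3605.73 × 100 = 86.1318

86.1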